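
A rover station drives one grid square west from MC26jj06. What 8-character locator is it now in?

Longitude extended square 0; −1 → -1, wraps to 9, carry into subsquare.
Longitude subsquare j = 9; −1 → 8 = i.
The latitude characters are unchanged.

MC26ij96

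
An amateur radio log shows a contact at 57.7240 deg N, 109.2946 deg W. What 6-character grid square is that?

Add 180° to longitude and 90° to latitude: 70.7054, 147.7240.
Field: lon ⌊70.7054/20⌋ = 3 → D; lat ⌊147.7240/10⌋ = 14 → O.
Square: lon ⌊10.7054/2⌋ = 5; lat ⌊7.7240/1⌋ = 7.
Subsquare: lon ⌊0.7054/0.0833333⌋ = 8 → i; lat ⌊0.7240/0.0416667⌋ = 17 → r.

DO57ir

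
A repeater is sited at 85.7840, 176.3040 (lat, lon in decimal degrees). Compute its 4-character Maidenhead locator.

Shift to the Maidenhead origin (180°W, 90°S): lon 356.30, lat 175.78.
Field: lon ⌊356.30/20⌋ = 17 → R; lat ⌊175.78/10⌋ = 17 → R.
Square: lon ⌊16.30/2⌋ = 8; lat ⌊5.78/1⌋ = 5.

RR85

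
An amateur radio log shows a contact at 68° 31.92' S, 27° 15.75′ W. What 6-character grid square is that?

Add 180° to longitude and 90° to latitude: 152.7375, 21.4680.
Field (20°×10°, letters A–R): 152.7375/20 → 7 → H, 21.4680/10 → 2 → C; chars HC.
Square (2°×1°, digits 0–9): 12.7375/2 → 6, 1.4680/1 → 1; chars 61.
Subsquare (5′×2.5′, letters a–x): 0.7375/0.0833333 → 8 → i, 0.4680/0.0416667 → 11 → l; chars il.

HC61il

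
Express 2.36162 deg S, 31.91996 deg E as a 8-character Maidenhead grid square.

Offset from 180°W / 90°S: lon 211.91996°, lat 87.63838°.
Field (20°×10°, letters A–R): lon ⌊211.91996/20⌋ = 10 → K; lat ⌊87.63838/10⌋ = 8 → I.
Square (2°×1°, digits 0–9): lon ⌊11.91996/2⌋ = 5; lat ⌊7.63838/1⌋ = 7.
Subsquare (5′×2.5′, letters a–x): lon ⌊1.91996/0.0833333⌋ = 23 → x; lat ⌊0.63838/0.0416667⌋ = 15 → p.
Extended square (30″×15″, digits 0–9): lon ⌊0.00329/0.00833333⌋ = 0; lat ⌊0.01338/0.00416667⌋ = 3.

KI57xp03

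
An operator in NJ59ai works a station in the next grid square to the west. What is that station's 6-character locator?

NJ49xi

Longitude subsquare a = 0; −1 → -1, wraps to 23 = x, carry into square.
Longitude square 5; −1 → 4.
The latitude characters are unchanged.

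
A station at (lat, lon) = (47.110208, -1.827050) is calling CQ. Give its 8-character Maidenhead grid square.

Shift to the Maidenhead origin (180°W, 90°S): lon 178.17295, lat 137.11021.
Field: lon ⌊178.17295/20⌋ = 8 → I; lat ⌊137.11021/10⌋ = 13 → N.
Square: lon ⌊18.17295/2⌋ = 9; lat ⌊7.11021/1⌋ = 7.
Subsquare: lon ⌊0.17295/0.0833333⌋ = 2 → c; lat ⌊0.11021/0.0416667⌋ = 2 → c.
Extended square: lon ⌊0.00628/0.00833333⌋ = 0; lat ⌊0.02687/0.00416667⌋ = 6.

IN97cc06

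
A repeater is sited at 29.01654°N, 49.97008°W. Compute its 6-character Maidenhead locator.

Add 180° to longitude and 90° to latitude: 130.0299, 119.0165.
Field: lon ⌊130.0299/20⌋ = 6 → G; lat ⌊119.0165/10⌋ = 11 → L.
Square: lon ⌊10.0299/2⌋ = 5; lat ⌊9.0165/1⌋ = 9.
Subsquare: lon ⌊0.0299/0.0833333⌋ = 0 → a; lat ⌊0.0165/0.0416667⌋ = 0 → a.

GL59aa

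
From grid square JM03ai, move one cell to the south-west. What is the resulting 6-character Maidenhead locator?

IM93xh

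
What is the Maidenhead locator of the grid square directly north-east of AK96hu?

Longitude subsquare h = 7; +1 → 8 = i.
Latitude subsquare u = 20; +1 → 21 = v.

AK96iv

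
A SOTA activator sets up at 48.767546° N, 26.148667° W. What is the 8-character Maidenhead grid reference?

HN68ws24

Add 180° to longitude and 90° to latitude: 153.85133, 138.76755.
Field: lon ⌊153.85133/20⌋ = 7 → H; lat ⌊138.76755/10⌋ = 13 → N.
Square: lon ⌊13.85133/2⌋ = 6; lat ⌊8.76755/1⌋ = 8.
Subsquare: lon ⌊1.85133/0.0833333⌋ = 22 → w; lat ⌊0.76755/0.0416667⌋ = 18 → s.
Extended square: lon ⌊0.01800/0.00833333⌋ = 2; lat ⌊0.01755/0.00416667⌋ = 4.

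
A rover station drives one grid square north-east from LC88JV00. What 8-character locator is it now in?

LC88jv11

Longitude extended square 0; +1 → 1.
Latitude extended square 0; +1 → 1.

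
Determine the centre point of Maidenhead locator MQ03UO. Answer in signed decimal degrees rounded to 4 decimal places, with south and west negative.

73.6042, 61.7083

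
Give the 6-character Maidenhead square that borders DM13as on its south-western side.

DM03xr

Longitude subsquare a = 0; −1 → -1, wraps to 23 = x, carry into square.
Longitude square 1; −1 → 0.
Latitude subsquare s = 18; −1 → 17 = r.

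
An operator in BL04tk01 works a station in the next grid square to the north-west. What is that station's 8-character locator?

BL04sk92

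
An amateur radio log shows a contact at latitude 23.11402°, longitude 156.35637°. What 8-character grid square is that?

QL83ec27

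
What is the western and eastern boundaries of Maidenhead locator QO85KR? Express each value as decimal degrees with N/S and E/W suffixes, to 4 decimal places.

156.8333° E, 156.9167° E

Field Q=16, O=14: +16·20° lon, +14·10° lat → SW at lon 140°, lat 50°.
Square 8, 5: +8·2° lon, +5·1° lat → SW at lon 156°, lat 55°.
Subsquare k=10, r=17: +10·0.0833333° lon, +17·0.0416667° lat → SW at lon 156.833°, lat 55.7083°.
Cell spans 0.0833333° lon × 0.0416667° lat.
west 156.8333° E, east 156.9167° E.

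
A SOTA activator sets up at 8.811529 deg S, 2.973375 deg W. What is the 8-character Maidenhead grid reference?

Offset from 180°W / 90°S: lon 177.02662°, lat 81.18847°.
Field (20°×10°, letters A–R): 177.02662/20 → 8 → I, 81.18847/10 → 8 → I; chars II.
Square (2°×1°, digits 0–9): 17.02662/2 → 8, 1.18847/1 → 1; chars 81.
Subsquare (5′×2.5′, letters a–x): 1.02662/0.0833333 → 12 → m, 0.18847/0.0416667 → 4 → e; chars me.
Extended square (30″×15″, digits 0–9): 0.02662/0.00833333 → 3, 0.02180/0.00416667 → 5; chars 35.

II81me35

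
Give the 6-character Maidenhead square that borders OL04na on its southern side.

Latitude subsquare a = 0; −1 → -1, wraps to 23 = x, carry into square.
Latitude square 4; −1 → 3.
The longitude characters are unchanged.

OL03nx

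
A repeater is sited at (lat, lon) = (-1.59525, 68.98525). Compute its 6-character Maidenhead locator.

MI48lj

Add 180° to longitude and 90° to latitude: 248.9853, 88.4048.
Field: lon ⌊248.9853/20⌋ = 12 → M; lat ⌊88.4048/10⌋ = 8 → I.
Square: lon ⌊8.9853/2⌋ = 4; lat ⌊8.4048/1⌋ = 8.
Subsquare: lon ⌊0.9853/0.0833333⌋ = 11 → l; lat ⌊0.4048/0.0416667⌋ = 9 → j.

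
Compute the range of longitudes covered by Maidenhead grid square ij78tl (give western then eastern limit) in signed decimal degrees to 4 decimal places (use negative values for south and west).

Field I=8, J=9: +8·20° lon, +9·10° lat → SW at lon -20°, lat 0°.
Square 7, 8: +7·2° lon, +8·1° lat → SW at lon -6°, lat 8°.
Subsquare t=19, l=11: +19·0.0833333° lon, +11·0.0416667° lat → SW at lon -4.41667°, lat 8.45833°.
Cell spans 0.0833333° lon × 0.0416667° lat.
west -4.4167, east -4.3333.

-4.4167, -4.3333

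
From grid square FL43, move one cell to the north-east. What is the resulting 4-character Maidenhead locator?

Longitude square 4; +1 → 5.
Latitude square 3; +1 → 4.

FL54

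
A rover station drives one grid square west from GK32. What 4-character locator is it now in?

GK22

Longitude square 3; −1 → 2.
The latitude characters are unchanged.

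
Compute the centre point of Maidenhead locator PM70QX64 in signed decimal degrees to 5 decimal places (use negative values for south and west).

Field P=15, M=12: +15·20° lon, +12·10° lat → SW at lon 120°, lat 30°.
Square 7, 0: +7·2° lon, +0·1° lat → SW at lon 134°, lat 30°.
Subsquare q=16, x=23: +16·0.0833333° lon, +23·0.0416667° lat → SW at lon 135.333°, lat 30.9583°.
Extended square 6, 4: +6·0.00833333° lon, +4·0.00416667° lat → SW at lon 135.383°, lat 30.975°.
Cell spans 0.00833333° lon × 0.00416667° lat. Centre is SW corner plus half of each.
latitude 30.97708, longitude 135.38750.

30.97708, 135.38750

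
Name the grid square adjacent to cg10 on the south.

Latitude square 0; −1 → -1, wraps to 9, carry into field.
Latitude field G = 6; −1 → 5 = F.
The longitude characters are unchanged.

CF19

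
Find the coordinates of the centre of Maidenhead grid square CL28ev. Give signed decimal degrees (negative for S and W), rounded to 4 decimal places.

28.8958, -135.6250

Field C=2, L=11: +2·20° lon, +11·10° lat → SW at lon -140°, lat 20°.
Square 2, 8: +2·2° lon, +8·1° lat → SW at lon -136°, lat 28°.
Subsquare e=4, v=21: +4·0.0833333° lon, +21·0.0416667° lat → SW at lon -135.667°, lat 28.875°.
Cell spans 0.0833333° lon × 0.0416667° lat. Centre is SW corner plus half of each.
latitude 28.8958, longitude -135.6250.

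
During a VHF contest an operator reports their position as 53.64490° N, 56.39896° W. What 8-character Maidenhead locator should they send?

Shift to the Maidenhead origin (180°W, 90°S): lon 123.60104, lat 143.64490.
Field (20°×10°, letters A–R): 123.60104/20 → 6 → G, 143.64490/10 → 14 → O; chars GO.
Square (2°×1°, digits 0–9): 3.60104/2 → 1, 3.64490/1 → 3; chars 13.
Subsquare (5′×2.5′, letters a–x): 1.60104/0.0833333 → 19 → t, 0.64490/0.0416667 → 15 → p; chars tp.
Extended square (30″×15″, digits 0–9): 0.01771/0.00833333 → 2, 0.01990/0.00416667 → 4; chars 24.

GO13tp24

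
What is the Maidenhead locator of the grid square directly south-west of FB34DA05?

FB34ca94

Longitude extended square 0; −1 → -1, wraps to 9, carry into subsquare.
Longitude subsquare d = 3; −1 → 2 = c.
Latitude extended square 5; −1 → 4.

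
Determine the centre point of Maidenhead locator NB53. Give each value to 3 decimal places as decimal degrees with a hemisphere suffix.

76.500° S, 91.000° E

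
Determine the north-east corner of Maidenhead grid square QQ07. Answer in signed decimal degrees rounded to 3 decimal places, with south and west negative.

Field Q=16, Q=16: +16·20° lon, +16·10° lat → SW at lon 140°, lat 70°.
Square 0, 7: +0·2° lon, +7·1° lat → SW at lon 140°, lat 77°.
Cell spans 2° lon × 1° lat. NE corner is SW corner plus one full cell.
latitude 78.000, longitude 142.000.

78.000, 142.000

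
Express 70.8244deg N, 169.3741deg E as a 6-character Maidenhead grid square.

RQ40qt

Add 180° to longitude and 90° to latitude: 349.3741, 160.8244.
Field: lon ⌊349.3741/20⌋ = 17 → R; lat ⌊160.8244/10⌋ = 16 → Q.
Square: lon ⌊9.3741/2⌋ = 4; lat ⌊0.8244/1⌋ = 0.
Subsquare: lon ⌊1.3741/0.0833333⌋ = 16 → q; lat ⌊0.8244/0.0416667⌋ = 19 → t.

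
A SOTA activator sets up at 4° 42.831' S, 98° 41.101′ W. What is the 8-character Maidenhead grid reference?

EI05pg78

Offset from 180°W / 90°S: lon 81.31498°, lat 85.28615°.
Field (20°×10°, letters A–R): 81.31498/20 → 4 → E, 85.28615/10 → 8 → I; chars EI.
Square (2°×1°, digits 0–9): 1.31498/2 → 0, 5.28615/1 → 5; chars 05.
Subsquare (5′×2.5′, letters a–x): 1.31498/0.0833333 → 15 → p, 0.28615/0.0416667 → 6 → g; chars pg.
Extended square (30″×15″, digits 0–9): 0.06498/0.00833333 → 7, 0.03615/0.00416667 → 8; chars 78.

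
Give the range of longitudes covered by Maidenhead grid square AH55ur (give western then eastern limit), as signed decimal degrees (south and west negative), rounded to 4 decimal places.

Field A=0, H=7: +0·20° lon, +7·10° lat → SW at lon -180°, lat -20°.
Square 5, 5: +5·2° lon, +5·1° lat → SW at lon -170°, lat -15°.
Subsquare u=20, r=17: +20·0.0833333° lon, +17·0.0416667° lat → SW at lon -168.333°, lat -14.2917°.
Cell spans 0.0833333° lon × 0.0416667° lat.
west -168.3333, east -168.2500.

-168.3333, -168.2500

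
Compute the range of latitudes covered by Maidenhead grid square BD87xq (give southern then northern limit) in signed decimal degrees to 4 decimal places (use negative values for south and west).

-52.3333, -52.2917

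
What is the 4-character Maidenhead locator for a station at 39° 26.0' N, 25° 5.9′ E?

Add 180° to longitude and 90° to latitude: 205.10, 129.43.
Field (20°×10°, letters A–R): 205.10/20 → 10 → K, 129.43/10 → 12 → M; chars KM.
Square (2°×1°, digits 0–9): 5.10/2 → 2, 9.43/1 → 9; chars 29.

KM29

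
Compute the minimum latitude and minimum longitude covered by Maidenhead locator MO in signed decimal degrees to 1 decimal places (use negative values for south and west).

Field M=12, O=14: +12·20° lon, +14·10° lat → SW at lon 60°, lat 50°.
latitude 50.0, longitude 60.0.

50.0, 60.0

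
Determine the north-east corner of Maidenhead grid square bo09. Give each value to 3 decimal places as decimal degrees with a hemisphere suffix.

Field B=1, O=14: +1·20° lon, +14·10° lat → SW at lon -160°, lat 50°.
Square 0, 9: +0·2° lon, +9·1° lat → SW at lon -160°, lat 59°.
Cell spans 2° lon × 1° lat. NE corner is SW corner plus one full cell.
latitude 60.000° N, longitude 158.000° W.

60.000° N, 158.000° W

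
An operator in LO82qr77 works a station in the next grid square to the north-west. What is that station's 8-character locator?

Longitude extended square 7; −1 → 6.
Latitude extended square 7; +1 → 8.

LO82qr68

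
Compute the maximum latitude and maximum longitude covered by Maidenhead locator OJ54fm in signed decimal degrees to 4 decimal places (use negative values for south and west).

4.5417, 110.5000

Field O=14, J=9: +14·20° lon, +9·10° lat → SW at lon 100°, lat 0°.
Square 5, 4: +5·2° lon, +4·1° lat → SW at lon 110°, lat 4°.
Subsquare f=5, m=12: +5·0.0833333° lon, +12·0.0416667° lat → SW at lon 110.417°, lat 4.5°.
Cell spans 0.0833333° lon × 0.0416667° lat. NE corner is SW corner plus one full cell.
latitude 4.5417, longitude 110.5000.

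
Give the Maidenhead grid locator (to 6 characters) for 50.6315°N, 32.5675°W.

Offset from 180°W / 90°S: lon 147.4325°, lat 140.6315°.
Field (20°×10°, letters A–R): lon ⌊147.4325/20⌋ = 7 → H; lat ⌊140.6315/10⌋ = 14 → O.
Square (2°×1°, digits 0–9): lon ⌊7.4325/2⌋ = 3; lat ⌊0.6315/1⌋ = 0.
Subsquare (5′×2.5′, letters a–x): lon ⌊1.4325/0.0833333⌋ = 17 → r; lat ⌊0.6315/0.0416667⌋ = 15 → p.

HO30rp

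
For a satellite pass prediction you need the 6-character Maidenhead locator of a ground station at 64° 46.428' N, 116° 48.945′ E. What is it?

OP84js

Shift to the Maidenhead origin (180°W, 90°S): lon 296.8157, lat 154.7738.
Field (20°×10°, letters A–R): 296.8157/20 → 14 → O, 154.7738/10 → 15 → P; chars OP.
Square (2°×1°, digits 0–9): 16.8157/2 → 8, 4.7738/1 → 4; chars 84.
Subsquare (5′×2.5′, letters a–x): 0.8157/0.0833333 → 9 → j, 0.7738/0.0416667 → 18 → s; chars js.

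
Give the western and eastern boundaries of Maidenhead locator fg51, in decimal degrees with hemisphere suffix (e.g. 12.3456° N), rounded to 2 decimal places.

Field F=5, G=6: +5·20° lon, +6·10° lat → SW at lon -80°, lat -30°.
Square 5, 1: +5·2° lon, +1·1° lat → SW at lon -70°, lat -29°.
Cell spans 2° lon × 1° lat.
west 70.00° W, east 68.00° W.

70.00° W, 68.00° W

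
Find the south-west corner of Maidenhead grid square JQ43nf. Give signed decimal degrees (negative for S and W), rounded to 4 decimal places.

73.2083, 9.0833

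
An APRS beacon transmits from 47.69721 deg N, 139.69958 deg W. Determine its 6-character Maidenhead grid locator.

CN07dq

Shift to the Maidenhead origin (180°W, 90°S): lon 40.3004, lat 137.6972.
Field: 40.3004/20 → 2 → C, 137.6972/10 → 13 → N; chars CN.
Square: 0.3004/2 → 0, 7.6972/1 → 7; chars 07.
Subsquare: 0.3004/0.0833333 → 3 → d, 0.6972/0.0416667 → 16 → q; chars dq.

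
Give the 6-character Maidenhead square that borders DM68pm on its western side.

DM68om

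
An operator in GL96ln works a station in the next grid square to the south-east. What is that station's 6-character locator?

GL96mm

Longitude subsquare l = 11; +1 → 12 = m.
Latitude subsquare n = 13; −1 → 12 = m.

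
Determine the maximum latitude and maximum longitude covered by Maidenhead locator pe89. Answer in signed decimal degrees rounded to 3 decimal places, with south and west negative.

-40.000, 138.000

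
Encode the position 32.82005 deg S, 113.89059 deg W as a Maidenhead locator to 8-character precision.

DF37be33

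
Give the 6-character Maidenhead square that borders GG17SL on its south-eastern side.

GG17tk

Longitude subsquare s = 18; +1 → 19 = t.
Latitude subsquare l = 11; −1 → 10 = k.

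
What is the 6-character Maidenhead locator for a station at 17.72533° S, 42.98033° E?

LH12lg

Add 180° to longitude and 90° to latitude: 222.9803, 72.2747.
Field: 222.9803/20 → 11 → L, 72.2747/10 → 7 → H; chars LH.
Square: 2.9803/2 → 1, 2.2747/1 → 2; chars 12.
Subsquare: 0.9803/0.0833333 → 11 → l, 0.2747/0.0416667 → 6 → g; chars lg.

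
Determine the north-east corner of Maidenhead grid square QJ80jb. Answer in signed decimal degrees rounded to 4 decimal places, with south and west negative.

0.0833, 156.8333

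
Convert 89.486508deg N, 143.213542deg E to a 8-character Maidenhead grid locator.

Shift to the Maidenhead origin (180°W, 90°S): lon 323.21354, lat 179.48651.
Field: lon ⌊323.21354/20⌋ = 16 → Q; lat ⌊179.48651/10⌋ = 17 → R.
Square: lon ⌊3.21354/2⌋ = 1; lat ⌊9.48651/1⌋ = 9.
Subsquare: lon ⌊1.21354/0.0833333⌋ = 14 → o; lat ⌊0.48651/0.0416667⌋ = 11 → l.
Extended square: lon ⌊0.04688/0.00833333⌋ = 5; lat ⌊0.02817/0.00416667⌋ = 6.

QR19ol56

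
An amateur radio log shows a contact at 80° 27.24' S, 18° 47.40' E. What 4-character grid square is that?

Offset from 180°W / 90°S: lon 198.79°, lat 9.55°.
Field: lon ⌊198.79/20⌋ = 9 → J; lat ⌊9.55/10⌋ = 0 → A.
Square: lon ⌊18.79/2⌋ = 9; lat ⌊9.55/1⌋ = 9.

JA99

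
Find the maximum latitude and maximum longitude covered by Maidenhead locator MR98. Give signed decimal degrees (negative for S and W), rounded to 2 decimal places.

89.00, 80.00

Field M=12, R=17: +12·20° lon, +17·10° lat → SW at lon 60°, lat 80°.
Square 9, 8: +9·2° lon, +8·1° lat → SW at lon 78°, lat 88°.
Cell spans 2° lon × 1° lat. NE corner is SW corner plus one full cell.
latitude 89.00, longitude 80.00.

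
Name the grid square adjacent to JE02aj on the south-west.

IE92xi

Longitude subsquare a = 0; −1 → -1, wraps to 23 = x, carry into square.
Longitude square 0; −1 → -1, wraps to 9, carry into field.
Longitude field J = 9; −1 → 8 = I.
Latitude subsquare j = 9; −1 → 8 = i.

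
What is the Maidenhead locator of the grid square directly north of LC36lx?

Latitude subsquare x = 23; +1 → 24, wraps to 0 = a, carry into square.
Latitude square 6; +1 → 7.
The longitude characters are unchanged.

LC37la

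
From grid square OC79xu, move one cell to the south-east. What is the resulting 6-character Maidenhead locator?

Longitude subsquare x = 23; +1 → 24, wraps to 0 = a, carry into square.
Longitude square 7; +1 → 8.
Latitude subsquare u = 20; −1 → 19 = t.

OC89at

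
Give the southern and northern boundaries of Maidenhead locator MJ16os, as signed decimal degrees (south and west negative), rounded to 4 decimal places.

Field M=12, J=9: +12·20° lon, +9·10° lat → SW at lon 60°, lat 0°.
Square 1, 6: +1·2° lon, +6·1° lat → SW at lon 62°, lat 6°.
Subsquare o=14, s=18: +14·0.0833333° lon, +18·0.0416667° lat → SW at lon 63.1667°, lat 6.75°.
Cell spans 0.0833333° lon × 0.0416667° lat.
south 6.7500, north 6.7917.

6.7500, 6.7917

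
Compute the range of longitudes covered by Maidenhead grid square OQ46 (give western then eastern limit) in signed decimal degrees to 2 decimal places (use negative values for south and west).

108.00, 110.00

Field O=14, Q=16: +14·20° lon, +16·10° lat → SW at lon 100°, lat 70°.
Square 4, 6: +4·2° lon, +6·1° lat → SW at lon 108°, lat 76°.
Cell spans 2° lon × 1° lat.
west 108.00, east 110.00.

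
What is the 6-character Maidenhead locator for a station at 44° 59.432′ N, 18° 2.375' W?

Add 180° to longitude and 90° to latitude: 161.9604, 134.9905.
Field (20°×10°, letters A–R): lon ⌊161.9604/20⌋ = 8 → I; lat ⌊134.9905/10⌋ = 13 → N.
Square (2°×1°, digits 0–9): lon ⌊1.9604/2⌋ = 0; lat ⌊4.9905/1⌋ = 4.
Subsquare (5′×2.5′, letters a–x): lon ⌊1.9604/0.0833333⌋ = 23 → x; lat ⌊0.9905/0.0416667⌋ = 23 → x.

IN04xx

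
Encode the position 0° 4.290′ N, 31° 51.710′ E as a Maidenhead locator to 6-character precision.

Add 180° to longitude and 90° to latitude: 211.8618, 90.0715.
Field: lon ⌊211.8618/20⌋ = 10 → K; lat ⌊90.0715/10⌋ = 9 → J.
Square: lon ⌊11.8618/2⌋ = 5; lat ⌊0.0715/1⌋ = 0.
Subsquare: lon ⌊1.8618/0.0833333⌋ = 22 → w; lat ⌊0.0715/0.0416667⌋ = 1 → b.

KJ50wb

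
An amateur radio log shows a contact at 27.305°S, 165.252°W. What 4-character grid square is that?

AG72

Offset from 180°W / 90°S: lon 14.75°, lat 62.70°.
Field: lon ⌊14.75/20⌋ = 0 → A; lat ⌊62.70/10⌋ = 6 → G.
Square: lon ⌊14.75/2⌋ = 7; lat ⌊2.70/1⌋ = 2.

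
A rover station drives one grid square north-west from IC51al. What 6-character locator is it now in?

IC41xm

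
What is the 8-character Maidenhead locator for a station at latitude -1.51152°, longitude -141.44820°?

BI98gl67

Add 180° to longitude and 90° to latitude: 38.55180, 88.48848.
Field: lon ⌊38.55180/20⌋ = 1 → B; lat ⌊88.48848/10⌋ = 8 → I.
Square: lon ⌊18.55180/2⌋ = 9; lat ⌊8.48848/1⌋ = 8.
Subsquare: lon ⌊0.55180/0.0833333⌋ = 6 → g; lat ⌊0.48848/0.0416667⌋ = 11 → l.
Extended square: lon ⌊0.05180/0.00833333⌋ = 6; lat ⌊0.03015/0.00416667⌋ = 7.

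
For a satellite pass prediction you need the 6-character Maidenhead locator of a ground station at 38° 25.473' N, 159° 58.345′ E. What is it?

Shift to the Maidenhead origin (180°W, 90°S): lon 339.9724, lat 128.4246.
Field: lon ⌊339.9724/20⌋ = 16 → Q; lat ⌊128.4246/10⌋ = 12 → M.
Square: lon ⌊19.9724/2⌋ = 9; lat ⌊8.4246/1⌋ = 8.
Subsquare: lon ⌊1.9724/0.0833333⌋ = 23 → x; lat ⌊0.4246/0.0416667⌋ = 10 → k.

QM98xk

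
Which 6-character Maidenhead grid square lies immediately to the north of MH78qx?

MH79qa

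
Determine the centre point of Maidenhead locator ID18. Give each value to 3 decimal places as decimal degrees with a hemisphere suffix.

Field I=8, D=3: +8·20° lon, +3·10° lat → SW at lon -20°, lat -60°.
Square 1, 8: +1·2° lon, +8·1° lat → SW at lon -18°, lat -52°.
Cell spans 2° lon × 1° lat. Centre is SW corner plus half of each.
latitude 51.500° S, longitude 17.000° W.

51.500° S, 17.000° W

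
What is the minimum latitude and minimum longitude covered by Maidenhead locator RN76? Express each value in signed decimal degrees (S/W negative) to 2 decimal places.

46.00, 174.00

Field R=17, N=13: +17·20° lon, +13·10° lat → SW at lon 160°, lat 40°.
Square 7, 6: +7·2° lon, +6·1° lat → SW at lon 174°, lat 46°.
latitude 46.00, longitude 174.00.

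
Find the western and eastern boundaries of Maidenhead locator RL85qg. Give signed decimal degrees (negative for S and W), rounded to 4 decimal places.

Field R=17, L=11: +17·20° lon, +11·10° lat → SW at lon 160°, lat 20°.
Square 8, 5: +8·2° lon, +5·1° lat → SW at lon 176°, lat 25°.
Subsquare q=16, g=6: +16·0.0833333° lon, +6·0.0416667° lat → SW at lon 177.333°, lat 25.25°.
Cell spans 0.0833333° lon × 0.0416667° lat.
west 177.3333, east 177.4167.

177.3333, 177.4167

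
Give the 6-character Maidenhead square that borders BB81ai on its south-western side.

Longitude subsquare a = 0; −1 → -1, wraps to 23 = x, carry into square.
Longitude square 8; −1 → 7.
Latitude subsquare i = 8; −1 → 7 = h.

BB71xh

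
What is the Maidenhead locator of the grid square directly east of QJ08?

QJ18

Longitude square 0; +1 → 1.
The latitude characters are unchanged.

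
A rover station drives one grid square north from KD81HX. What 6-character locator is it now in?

KD82ha

Latitude subsquare x = 23; +1 → 24, wraps to 0 = a, carry into square.
Latitude square 1; +1 → 2.
The longitude characters are unchanged.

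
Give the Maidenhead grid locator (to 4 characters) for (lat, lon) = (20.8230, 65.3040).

Offset from 180°W / 90°S: lon 245.30°, lat 110.82°.
Field: lon ⌊245.30/20⌋ = 12 → M; lat ⌊110.82/10⌋ = 11 → L.
Square: lon ⌊5.30/2⌋ = 2; lat ⌊0.82/1⌋ = 0.

ML20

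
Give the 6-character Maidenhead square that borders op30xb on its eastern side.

OP40ab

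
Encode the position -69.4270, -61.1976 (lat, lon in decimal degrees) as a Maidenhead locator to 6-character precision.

FC90jn

Add 180° to longitude and 90° to latitude: 118.8024, 20.5730.
Field: 118.8024/20 → 5 → F, 20.5730/10 → 2 → C; chars FC.
Square: 18.8024/2 → 9, 0.5730/1 → 0; chars 90.
Subsquare: 0.8024/0.0833333 → 9 → j, 0.5730/0.0416667 → 13 → n; chars jn.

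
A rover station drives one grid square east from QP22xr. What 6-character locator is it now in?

QP32ar

Longitude subsquare x = 23; +1 → 24, wraps to 0 = a, carry into square.
Longitude square 2; +1 → 3.
The latitude characters are unchanged.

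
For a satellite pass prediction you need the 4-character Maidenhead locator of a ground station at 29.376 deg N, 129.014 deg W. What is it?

CL59

Offset from 180°W / 90°S: lon 50.99°, lat 119.38°.
Field: 50.99/20 → 2 → C, 119.38/10 → 11 → L; chars CL.
Square: 10.99/2 → 5, 9.38/1 → 9; chars 59.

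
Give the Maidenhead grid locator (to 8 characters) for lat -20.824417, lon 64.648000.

MG29he72

Add 180° to longitude and 90° to latitude: 244.64800, 69.17558.
Field (20°×10°, letters A–R): 244.64800/20 → 12 → M, 69.17558/10 → 6 → G; chars MG.
Square (2°×1°, digits 0–9): 4.64800/2 → 2, 9.17558/1 → 9; chars 29.
Subsquare (5′×2.5′, letters a–x): 0.64800/0.0833333 → 7 → h, 0.17558/0.0416667 → 4 → e; chars he.
Extended square (30″×15″, digits 0–9): 0.06467/0.00833333 → 7, 0.00892/0.00416667 → 2; chars 72.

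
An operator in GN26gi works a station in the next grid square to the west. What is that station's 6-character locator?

GN26fi

Longitude subsquare g = 6; −1 → 5 = f.
The latitude characters are unchanged.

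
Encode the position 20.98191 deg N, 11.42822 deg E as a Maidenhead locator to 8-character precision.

Add 180° to longitude and 90° to latitude: 191.42822, 110.98191.
Field (20°×10°, letters A–R): 191.42822/20 → 9 → J, 110.98191/10 → 11 → L; chars JL.
Square (2°×1°, digits 0–9): 11.42822/2 → 5, 0.98191/1 → 0; chars 50.
Subsquare (5′×2.5′, letters a–x): 1.42822/0.0833333 → 17 → r, 0.98191/0.0416667 → 23 → x; chars rx.
Extended square (30″×15″, digits 0–9): 0.01155/0.00833333 → 1, 0.02358/0.00416667 → 5; chars 15.

JL50rx15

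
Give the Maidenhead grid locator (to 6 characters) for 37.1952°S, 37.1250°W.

Shift to the Maidenhead origin (180°W, 90°S): lon 142.8750, lat 52.8048.
Field: lon ⌊142.8750/20⌋ = 7 → H; lat ⌊52.8048/10⌋ = 5 → F.
Square: lon ⌊2.8750/2⌋ = 1; lat ⌊2.8048/1⌋ = 2.
Subsquare: lon ⌊0.8750/0.0833333⌋ = 10 → k; lat ⌊0.8048/0.0416667⌋ = 19 → t.

HF12kt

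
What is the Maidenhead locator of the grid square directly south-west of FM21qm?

FM21pl

Longitude subsquare q = 16; −1 → 15 = p.
Latitude subsquare m = 12; −1 → 11 = l.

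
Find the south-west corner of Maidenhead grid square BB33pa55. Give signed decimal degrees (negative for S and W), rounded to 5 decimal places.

-76.97917, -152.70833

Field B=1, B=1: +1·20° lon, +1·10° lat → SW at lon -160°, lat -80°.
Square 3, 3: +3·2° lon, +3·1° lat → SW at lon -154°, lat -77°.
Subsquare p=15, a=0: +15·0.0833333° lon, +0·0.0416667° lat → SW at lon -152.75°, lat -77°.
Extended square 5, 5: +5·0.00833333° lon, +5·0.00416667° lat → SW at lon -152.708°, lat -76.9792°.
latitude -76.97917, longitude -152.70833.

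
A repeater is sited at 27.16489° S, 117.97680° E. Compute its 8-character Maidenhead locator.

Add 180° to longitude and 90° to latitude: 297.97680, 62.83511.
Field (20°×10°, letters A–R): 297.97680/20 → 14 → O, 62.83511/10 → 6 → G; chars OG.
Square (2°×1°, digits 0–9): 17.97680/2 → 8, 2.83511/1 → 2; chars 82.
Subsquare (5′×2.5′, letters a–x): 1.97680/0.0833333 → 23 → x, 0.83511/0.0416667 → 20 → u; chars xu.
Extended square (30″×15″, digits 0–9): 0.06013/0.00833333 → 7, 0.00178/0.00416667 → 0; chars 70.

OG82xu70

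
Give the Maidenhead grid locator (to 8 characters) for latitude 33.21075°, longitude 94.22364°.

NM73cf60

Add 180° to longitude and 90° to latitude: 274.22364, 123.21075.
Field: lon ⌊274.22364/20⌋ = 13 → N; lat ⌊123.21075/10⌋ = 12 → M.
Square: lon ⌊14.22364/2⌋ = 7; lat ⌊3.21075/1⌋ = 3.
Subsquare: lon ⌊0.22364/0.0833333⌋ = 2 → c; lat ⌊0.21075/0.0416667⌋ = 5 → f.
Extended square: lon ⌊0.05697/0.00833333⌋ = 6; lat ⌊0.00242/0.00416667⌋ = 0.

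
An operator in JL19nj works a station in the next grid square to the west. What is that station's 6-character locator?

JL19mj

Longitude subsquare n = 13; −1 → 12 = m.
The latitude characters are unchanged.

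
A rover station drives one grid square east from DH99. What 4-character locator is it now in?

Longitude square 9; +1 → 10, wraps to 0, carry into field.
Longitude field D = 3; +1 → 4 = E.
The latitude characters are unchanged.

EH09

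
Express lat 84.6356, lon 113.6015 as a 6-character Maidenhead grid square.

OR64tp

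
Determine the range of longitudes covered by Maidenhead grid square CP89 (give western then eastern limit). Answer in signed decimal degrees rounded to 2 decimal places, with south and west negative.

-124.00, -122.00

Field C=2, P=15: +2·20° lon, +15·10° lat → SW at lon -140°, lat 60°.
Square 8, 9: +8·2° lon, +9·1° lat → SW at lon -124°, lat 69°.
Cell spans 2° lon × 1° lat.
west -124.00, east -122.00.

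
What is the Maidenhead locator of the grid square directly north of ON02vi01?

Latitude extended square 1; +1 → 2.
The longitude characters are unchanged.

ON02vi02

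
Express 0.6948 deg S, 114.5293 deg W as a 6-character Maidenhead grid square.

Shift to the Maidenhead origin (180°W, 90°S): lon 65.4707, lat 89.3052.
Field: 65.4707/20 → 3 → D, 89.3052/10 → 8 → I; chars DI.
Square: 5.4707/2 → 2, 9.3052/1 → 9; chars 29.
Subsquare: 1.4707/0.0833333 → 17 → r, 0.3052/0.0416667 → 7 → h; chars rh.

DI29rh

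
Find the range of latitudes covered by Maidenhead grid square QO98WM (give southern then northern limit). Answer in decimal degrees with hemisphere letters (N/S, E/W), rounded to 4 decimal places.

58.5000° N, 58.5417° N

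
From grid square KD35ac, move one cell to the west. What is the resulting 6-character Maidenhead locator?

KD25xc

Longitude subsquare a = 0; −1 → -1, wraps to 23 = x, carry into square.
Longitude square 3; −1 → 2.
The latitude characters are unchanged.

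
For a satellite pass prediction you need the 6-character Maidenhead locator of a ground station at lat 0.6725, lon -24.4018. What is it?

HJ70tq

Shift to the Maidenhead origin (180°W, 90°S): lon 155.5982, lat 90.6725.
Field: lon ⌊155.5982/20⌋ = 7 → H; lat ⌊90.6725/10⌋ = 9 → J.
Square: lon ⌊15.5982/2⌋ = 7; lat ⌊0.6725/1⌋ = 0.
Subsquare: lon ⌊1.5982/0.0833333⌋ = 19 → t; lat ⌊0.6725/0.0416667⌋ = 16 → q.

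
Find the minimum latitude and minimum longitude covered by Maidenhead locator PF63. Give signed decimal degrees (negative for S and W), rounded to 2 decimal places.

-37.00, 132.00

Field P=15, F=5: +15·20° lon, +5·10° lat → SW at lon 120°, lat -40°.
Square 6, 3: +6·2° lon, +3·1° lat → SW at lon 132°, lat -37°.
latitude -37.00, longitude 132.00.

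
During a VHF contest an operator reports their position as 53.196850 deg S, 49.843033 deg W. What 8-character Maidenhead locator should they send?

GD56bt82

Add 180° to longitude and 90° to latitude: 130.15697, 36.80315.
Field (20°×10°, letters A–R): 130.15697/20 → 6 → G, 36.80315/10 → 3 → D; chars GD.
Square (2°×1°, digits 0–9): 10.15697/2 → 5, 6.80315/1 → 6; chars 56.
Subsquare (5′×2.5′, letters a–x): 0.15697/0.0833333 → 1 → b, 0.80315/0.0416667 → 19 → t; chars bt.
Extended square (30″×15″, digits 0–9): 0.07363/0.00833333 → 8, 0.01148/0.00416667 → 2; chars 82.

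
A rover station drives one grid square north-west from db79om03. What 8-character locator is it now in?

DB79nm94

Longitude extended square 0; −1 → -1, wraps to 9, carry into subsquare.
Longitude subsquare o = 14; −1 → 13 = n.
Latitude extended square 3; +1 → 4.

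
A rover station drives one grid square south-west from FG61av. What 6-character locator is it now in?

FG51xu

Longitude subsquare a = 0; −1 → -1, wraps to 23 = x, carry into square.
Longitude square 6; −1 → 5.
Latitude subsquare v = 21; −1 → 20 = u.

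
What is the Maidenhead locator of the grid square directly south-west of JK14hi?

JK14gh

Longitude subsquare h = 7; −1 → 6 = g.
Latitude subsquare i = 8; −1 → 7 = h.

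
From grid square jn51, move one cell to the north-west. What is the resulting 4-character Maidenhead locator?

JN42

Longitude square 5; −1 → 4.
Latitude square 1; +1 → 2.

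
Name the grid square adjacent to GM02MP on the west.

GM02lp

Longitude subsquare m = 12; −1 → 11 = l.
The latitude characters are unchanged.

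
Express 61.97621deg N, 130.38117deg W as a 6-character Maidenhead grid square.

Shift to the Maidenhead origin (180°W, 90°S): lon 49.6188, lat 151.9762.
Field: lon ⌊49.6188/20⌋ = 2 → C; lat ⌊151.9762/10⌋ = 15 → P.
Square: lon ⌊9.6188/2⌋ = 4; lat ⌊1.9762/1⌋ = 1.
Subsquare: lon ⌊1.6188/0.0833333⌋ = 19 → t; lat ⌊0.9762/0.0416667⌋ = 23 → x.

CP41tx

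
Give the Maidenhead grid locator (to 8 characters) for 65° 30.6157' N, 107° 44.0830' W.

DP65dm12

Offset from 180°W / 90°S: lon 72.26528°, lat 155.51026°.
Field: 72.26528/20 → 3 → D, 155.51026/10 → 15 → P; chars DP.
Square: 12.26528/2 → 6, 5.51026/1 → 5; chars 65.
Subsquare: 0.26528/0.0833333 → 3 → d, 0.51026/0.0416667 → 12 → m; chars dm.
Extended square: 0.01528/0.00833333 → 1, 0.01026/0.00416667 → 2; chars 12.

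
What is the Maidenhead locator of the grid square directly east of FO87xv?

Longitude subsquare x = 23; +1 → 24, wraps to 0 = a, carry into square.
Longitude square 8; +1 → 9.
The latitude characters are unchanged.

FO97av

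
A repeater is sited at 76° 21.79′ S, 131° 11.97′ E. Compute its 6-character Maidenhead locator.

Add 180° to longitude and 90° to latitude: 311.1995, 13.6368.
Field: 311.1995/20 → 15 → P, 13.6368/10 → 1 → B; chars PB.
Square: 11.1995/2 → 5, 3.6368/1 → 3; chars 53.
Subsquare: 1.1995/0.0833333 → 14 → o, 0.6368/0.0416667 → 15 → p; chars op.

PB53op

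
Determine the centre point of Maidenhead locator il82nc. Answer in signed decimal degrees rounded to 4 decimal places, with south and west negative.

22.1042, -2.8750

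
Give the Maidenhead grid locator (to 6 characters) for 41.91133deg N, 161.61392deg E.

Shift to the Maidenhead origin (180°W, 90°S): lon 341.6139, lat 131.9113.
Field: 341.6139/20 → 17 → R, 131.9113/10 → 13 → N; chars RN.
Square: 1.6139/2 → 0, 1.9113/1 → 1; chars 01.
Subsquare: 1.6139/0.0833333 → 19 → t, 0.9113/0.0416667 → 21 → v; chars tv.

RN01tv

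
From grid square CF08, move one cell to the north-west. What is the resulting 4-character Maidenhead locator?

Longitude square 0; −1 → -1, wraps to 9, carry into field.
Longitude field C = 2; −1 → 1 = B.
Latitude square 8; +1 → 9.

BF99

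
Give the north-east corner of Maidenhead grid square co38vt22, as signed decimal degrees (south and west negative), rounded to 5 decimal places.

Field C=2, O=14: +2·20° lon, +14·10° lat → SW at lon -140°, lat 50°.
Square 3, 8: +3·2° lon, +8·1° lat → SW at lon -134°, lat 58°.
Subsquare v=21, t=19: +21·0.0833333° lon, +19·0.0416667° lat → SW at lon -132.25°, lat 58.7917°.
Extended square 2, 2: +2·0.00833333° lon, +2·0.00416667° lat → SW at lon -132.233°, lat 58.8°.
Cell spans 0.00833333° lon × 0.00416667° lat. NE corner is SW corner plus one full cell.
latitude 58.80417, longitude -132.22500.

58.80417, -132.22500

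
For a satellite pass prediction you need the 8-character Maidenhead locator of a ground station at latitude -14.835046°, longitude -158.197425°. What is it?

Offset from 180°W / 90°S: lon 21.80257°, lat 75.16495°.
Field: 21.80257/20 → 1 → B, 75.16495/10 → 7 → H; chars BH.
Square: 1.80257/2 → 0, 5.16495/1 → 5; chars 05.
Subsquare: 1.80257/0.0833333 → 21 → v, 0.16495/0.0416667 → 3 → d; chars vd.
Extended square: 0.05257/0.00833333 → 6, 0.03995/0.00416667 → 9; chars 69.

BH05vd69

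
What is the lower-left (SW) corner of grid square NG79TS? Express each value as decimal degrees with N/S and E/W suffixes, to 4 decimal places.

Field N=13, G=6: +13·20° lon, +6·10° lat → SW at lon 80°, lat -30°.
Square 7, 9: +7·2° lon, +9·1° lat → SW at lon 94°, lat -21°.
Subsquare t=19, s=18: +19·0.0833333° lon, +18·0.0416667° lat → SW at lon 95.5833°, lat -20.25°.
latitude 20.2500° S, longitude 95.5833° E.

20.2500° S, 95.5833° E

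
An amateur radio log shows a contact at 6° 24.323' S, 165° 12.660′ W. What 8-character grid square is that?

Offset from 180°W / 90°S: lon 14.78900°, lat 83.59462°.
Field (20°×10°, letters A–R): lon ⌊14.78900/20⌋ = 0 → A; lat ⌊83.59462/10⌋ = 8 → I.
Square (2°×1°, digits 0–9): lon ⌊14.78900/2⌋ = 7; lat ⌊3.59462/1⌋ = 3.
Subsquare (5′×2.5′, letters a–x): lon ⌊0.78900/0.0833333⌋ = 9 → j; lat ⌊0.59462/0.0416667⌋ = 14 → o.
Extended square (30″×15″, digits 0–9): lon ⌊0.03900/0.00833333⌋ = 4; lat ⌊0.01128/0.00416667⌋ = 2.

AI73jo42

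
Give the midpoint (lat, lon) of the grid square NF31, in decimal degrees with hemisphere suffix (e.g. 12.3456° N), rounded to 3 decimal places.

38.500° S, 87.000° E

Field N=13, F=5: +13·20° lon, +5·10° lat → SW at lon 80°, lat -40°.
Square 3, 1: +3·2° lon, +1·1° lat → SW at lon 86°, lat -39°.
Cell spans 2° lon × 1° lat. Centre is SW corner plus half of each.
latitude 38.500° S, longitude 87.000° E.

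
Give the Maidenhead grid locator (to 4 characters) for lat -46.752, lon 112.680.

OE63

Shift to the Maidenhead origin (180°W, 90°S): lon 292.68, lat 43.25.
Field: lon ⌊292.68/20⌋ = 14 → O; lat ⌊43.25/10⌋ = 4 → E.
Square: lon ⌊12.68/2⌋ = 6; lat ⌊3.25/1⌋ = 3.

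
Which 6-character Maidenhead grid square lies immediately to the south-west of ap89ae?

Longitude subsquare a = 0; −1 → -1, wraps to 23 = x, carry into square.
Longitude square 8; −1 → 7.
Latitude subsquare e = 4; −1 → 3 = d.

AP79xd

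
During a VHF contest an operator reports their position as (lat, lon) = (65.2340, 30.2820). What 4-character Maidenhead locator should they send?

KP55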